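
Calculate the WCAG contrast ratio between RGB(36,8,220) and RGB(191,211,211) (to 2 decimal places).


Linearize each sRGB channel c=v/255: c/12.92 if c ≤ 0.04045 else ((c+0.055)/1.055)^2.4
L = 0.2126×R_lin + 0.7152×G_lin + 0.0722×B_lin
Color 1 (36,8,220):
  R=36: 36/255≈0.1412 > 0.04045 → ((0.1412+0.055)/1.055)^2.4 ≈ 0.01764
  G=8: 8/255≈0.0314 ≤ 0.04045 → 0.0314/12.92 ≈ 0.00243
  B=220: 220/255≈0.8627 > 0.04045 → ((0.8627+0.055)/1.055)^2.4 ≈ 0.71569
  L1 = 0.2126×0.01764 + 0.7152×0.00243 + 0.0722×0.71569 ≈ 0.05716
Color 2 (191,211,211):
  R=191: 191/255≈0.7490 > 0.04045 → ((0.7490+0.055)/1.055)^2.4 ≈ 0.52100
  G=211: 211/255≈0.8275 > 0.04045 → ((0.8275+0.055)/1.055)^2.4 ≈ 0.65141
  B=211: 211/255≈0.8275 > 0.04045 → ((0.8275+0.055)/1.055)^2.4 ≈ 0.65141
  L2 = 0.2126×0.52100 + 0.7152×0.65141 + 0.0722×0.65141 ≈ 0.62368
Lighter = 0.62368, Darker = 0.05716
Ratio = (L_lighter + 0.05) / (L_darker + 0.05)
Ratio = (0.62368 + 0.05) / (0.05716 + 0.05) = 0.67368 / 0.10716 ≈ 6.2867
Ratio ≈ 6.29:1


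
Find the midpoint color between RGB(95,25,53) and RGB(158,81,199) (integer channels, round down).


Midpoint: each channel = ⌊(C₁+C₂)/2⌋
R: ⌊(95+158)/2⌋ = 126
G: ⌊(25+81)/2⌋ = 53
B: ⌊(53+199)/2⌋ = 126
= RGB(126, 53, 126)


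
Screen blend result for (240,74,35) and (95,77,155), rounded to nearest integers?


Screen: C = 255 - (255-A)×(255-B)/255, rounded to nearest integer
R: 255 - (255-240)×(255-95)/255 = 255 - 2400/255 ≈ 255 - 9.412 = 245.588 → 246
G: 255 - (255-74)×(255-77)/255 = 255 - 32218/255 ≈ 255 - 126.345 = 128.655 → 129
B: 255 - (255-35)×(255-155)/255 = 255 - 22000/255 ≈ 255 - 86.275 = 168.725 → 169
= RGB(246, 129, 169)


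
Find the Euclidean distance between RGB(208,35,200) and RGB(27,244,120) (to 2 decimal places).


d = √[(R₁-R₂)² + (G₁-G₂)² + (B₁-B₂)²]
d = √[(208-27)² + (35-244)² + (200-120)²]
d = √[32761 + 43681 + 6400]
d = √82842
d ≈ 287.82


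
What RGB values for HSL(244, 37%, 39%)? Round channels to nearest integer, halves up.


H=244°, S=0.37, L=0.39
C = (1-|2L-1|)×S = (1-|-0.22|)×0.37 = 0.2886
H' = H/60 = 244/60 ≈ 4.0667; X = C×(1-|H' mod 2 - 1|) = 0.01924
m = L - C/2 = 0.39 - 0.1443 = 0.2457
Sector ⌊H'⌋ = 4 → (R',G',B') = (0.01924, 0.0, 0.2886)
RGB = ((R'+m)×255, (G'+m)×255, (B'+m)×255) = (67.5597, 62.6535, 136.2465)
Round half up → RGB(68, 63, 136)


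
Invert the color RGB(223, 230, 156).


Invert: (255-R, 255-G, 255-B)
R: 255-223 = 32
G: 255-230 = 25
B: 255-156 = 99
= RGB(32, 25, 99)


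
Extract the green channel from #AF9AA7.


Color: #AF9AA7
R = AF = 175
G = 9A = 154
B = A7 = 167
Green = 154


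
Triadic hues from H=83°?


Triadic: equally spaced at 120° intervals
H1 = 83°
H2 = (83 + 120) mod 360 = 203°
H3 = (83 + 240) mod 360 = 323°
Triadic = 83°, 203°, 323°


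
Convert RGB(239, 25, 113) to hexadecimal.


R = 239 → EF (hex)
G = 25 → 19 (hex)
B = 113 → 71 (hex)
Hex = #EF1971


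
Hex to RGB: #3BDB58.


3B → 59 (R)
DB → 219 (G)
58 → 88 (B)
= RGB(59, 219, 88)


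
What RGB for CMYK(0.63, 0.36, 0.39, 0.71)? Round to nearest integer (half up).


R = 255 × (1-C) × (1-K) = 255 × 0.37 × 0.29 = 27.3615 → 27
G = 255 × (1-M) × (1-K) = 255 × 0.64 × 0.29 = 47.328 → 47
B = 255 × (1-Y) × (1-K) = 255 × 0.61 × 0.29 = 45.1095 → 45
= RGB(27, 47, 45)


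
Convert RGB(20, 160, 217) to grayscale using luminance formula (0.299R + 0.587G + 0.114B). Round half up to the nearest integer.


Gray = 0.299×R + 0.587×G + 0.114×B
Gray = 0.299×20 + 0.587×160 + 0.114×217
Gray = 5.980 + 93.920 + 24.738
Gray = 124.638 → round half up → 125
Gray = 125


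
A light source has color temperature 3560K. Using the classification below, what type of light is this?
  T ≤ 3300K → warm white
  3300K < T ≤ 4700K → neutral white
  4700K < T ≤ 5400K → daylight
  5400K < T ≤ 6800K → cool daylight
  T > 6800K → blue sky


Temperature: 3560K
3300K < 3560K ≤ 4700K → neutral white
Classification: neutral white


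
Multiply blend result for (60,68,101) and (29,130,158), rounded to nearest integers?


Multiply: C = A×B/255, rounded to nearest integer
R: 60×29/255 = 1740/255 ≈ 6.824 → 7
G: 68×130/255 = 8840/255 ≈ 34.667 → 35
B: 101×158/255 = 15958/255 ≈ 62.580 → 63
= RGB(7, 35, 63)


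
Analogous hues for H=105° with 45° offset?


Base hue: 105°
Left analog: (105 - 45) mod 360 = 60°
Right analog: (105 + 45) mod 360 = 150°
Analogous hues = 60° and 150°


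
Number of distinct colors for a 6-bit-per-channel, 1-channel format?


Total bits = 6 bits/channel × 1 channels = 6 bits
Distinct colors = 2^6
= 64 colors


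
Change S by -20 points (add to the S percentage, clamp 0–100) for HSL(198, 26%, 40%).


Original S = 26%
Adjustment = -20 percentage points
New S = 26 + (-20) = 6
Clamp to [0, 100] → 6
= HSL(198°, 6%, 40%)


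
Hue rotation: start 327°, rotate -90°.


New hue = (H + rotation) mod 360
New hue = (327 -90) mod 360
= 237 mod 360
= 237°


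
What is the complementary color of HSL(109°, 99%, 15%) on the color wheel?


Complement = opposite side of color wheel = hue + 180°
H' = (109 + 180) mod 360 = 289°
S and L unchanged.
= HSL(289°, 99%, 15%)


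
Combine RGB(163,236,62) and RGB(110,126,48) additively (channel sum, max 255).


Additive: each channel = min(255, C₁+C₂)
R: 163+110 = 273 → 255
G: 236+126 = 362 → 255
B: 62+48 = 110 → 110
= RGB(255, 255, 110)


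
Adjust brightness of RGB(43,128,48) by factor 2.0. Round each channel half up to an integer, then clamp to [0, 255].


Multiply each channel by 2.0, round half up, clamp to [0, 255]
R: 43×2.0 = 86
G: 128×2.0 = 256 → clamp → 255
B: 48×2.0 = 96
= RGB(86, 255, 96)


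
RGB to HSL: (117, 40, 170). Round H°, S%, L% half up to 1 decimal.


Normalize: R'=117/255≈0.4588, G'=40/255≈0.1569, B'=170/255≈0.6667
Max=170/255, Min=40/255, Δ=Max-Min=130/255
L = (Max+Min)/2 = (170+40)/510 = 210/510 = 0.41176… → L = 41.2%
L ≤ 0.5 → S = Δ/(Max+Min) = 130/(170+40) = 130/210 = 0.61904… → S = 61.9%
(the 1/255 factors cancel in S and H, so raw channel differences can be used)
Max is B' → H = 60 × ((R-G)/Δ + 4) = 60 × ((117-40)/130 + 4)
  77/130 + 4 = 0.5923… + 4 = 4.5923…
  H = 60 × 4.5923… = 275.538…° → H = 275.5°
= HSL(275.5°, 61.9%, 41.2%)


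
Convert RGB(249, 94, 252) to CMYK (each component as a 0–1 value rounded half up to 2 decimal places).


R'=249/255≈0.9765, G'=94/255≈0.3686, B'=252/255≈0.9882
K = 1 - max(R',G',B') = 1 - 252/255 = 3/255 = 0.01176… → 0.01
(1-R'-K)/(1-K) simplifies to (max-R)/max with max = 252:
C = (252-249)/252 = 3/252 = 0.01190… → 0.01
M = (252-94)/252 = 158/252 = 0.62698… → 0.63
Y = (252-252)/252 = 0/252 = 0 → 0.00
= CMYK(0.01, 0.63, 0.00, 0.01)


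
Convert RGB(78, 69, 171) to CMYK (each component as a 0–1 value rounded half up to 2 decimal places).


R'=78/255≈0.3059, G'=69/255≈0.2706, B'=171/255≈0.6706
K = 1 - max(R',G',B') = 1 - 171/255 = 84/255 = 0.32941… → 0.33
(1-R'-K)/(1-K) simplifies to (max-R)/max with max = 171:
C = (171-78)/171 = 93/171 = 0.54385… → 0.54
M = (171-69)/171 = 102/171 = 0.59649… → 0.60
Y = (171-171)/171 = 0/171 = 0 → 0.00
= CMYK(0.54, 0.60, 0.00, 0.33)


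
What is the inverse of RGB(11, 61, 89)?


Invert: (255-R, 255-G, 255-B)
R: 255-11 = 244
G: 255-61 = 194
B: 255-89 = 166
= RGB(244, 194, 166)


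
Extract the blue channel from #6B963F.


Color: #6B963F
R = 6B = 107
G = 96 = 150
B = 3F = 63
Blue = 63


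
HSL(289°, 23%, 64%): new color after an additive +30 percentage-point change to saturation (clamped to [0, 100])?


Original S = 23%
Adjustment = +30 percentage points
New S = 23 + (30) = 53
Clamp to [0, 100] → 53
= HSL(289°, 53%, 64%)


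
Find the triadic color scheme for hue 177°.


Triadic: equally spaced at 120° intervals
H1 = 177°
H2 = (177 + 120) mod 360 = 297°
H3 = (177 + 240) mod 360 = 57°
Triadic = 177°, 297°, 57°


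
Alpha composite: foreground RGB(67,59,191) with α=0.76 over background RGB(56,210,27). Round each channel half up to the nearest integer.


C = α×F + (1-α)×B, with 1-α = 0.24
R: 0.76×67 + 0.24×56 = 50.92 + 13.44 = 64.36 → 64
G: 0.76×59 + 0.24×210 = 44.84 + 50.40 = 95.24 → 95
B: 0.76×191 + 0.24×27 = 145.16 + 6.48 = 151.64 → 152
= RGB(64, 95, 152)


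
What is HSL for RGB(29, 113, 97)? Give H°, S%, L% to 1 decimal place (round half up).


Normalize: R'=29/255≈0.1137, G'=113/255≈0.4431, B'=97/255≈0.3804
Max=113/255, Min=29/255, Δ=Max-Min=84/255
L = (Max+Min)/2 = (113+29)/510 = 142/510 = 0.27843… → L = 27.8%
L ≤ 0.5 → S = Δ/(Max+Min) = 84/(113+29) = 84/142 = 0.59154… → S = 59.2%
(the 1/255 factors cancel in S and H, so raw channel differences can be used)
Max is G' → H = 60 × ((B-R)/Δ + 2) = 60 × ((97-29)/84 + 2)
  68/84 + 2 = 0.8095… + 2 = 2.8095…
  H = 60 × 2.8095… = 168.571…° → H = 168.6°
= HSL(168.6°, 59.2%, 27.8%)


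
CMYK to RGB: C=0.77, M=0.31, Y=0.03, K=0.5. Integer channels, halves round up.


R = 255 × (1-C) × (1-K) = 255 × 0.23 × 0.50 = 29.325 → 29
G = 255 × (1-M) × (1-K) = 255 × 0.69 × 0.50 = 87.975 → 88
B = 255 × (1-Y) × (1-K) = 255 × 0.97 × 0.50 = 123.675 → 124
= RGB(29, 88, 124)


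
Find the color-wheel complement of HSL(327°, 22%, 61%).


Complement = opposite side of color wheel = hue + 180°
H' = (327 + 180) mod 360 = 147°
S and L unchanged.
= HSL(147°, 22%, 61%)


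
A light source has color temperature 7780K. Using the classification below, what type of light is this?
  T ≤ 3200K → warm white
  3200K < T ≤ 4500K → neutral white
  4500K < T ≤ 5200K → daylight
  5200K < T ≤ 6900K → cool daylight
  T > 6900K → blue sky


Temperature: 7780K
7780K > 6900K → blue sky
Classification: blue sky


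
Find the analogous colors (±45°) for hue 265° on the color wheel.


Base hue: 265°
Left analog: (265 - 45) mod 360 = 220°
Right analog: (265 + 45) mod 360 = 310°
Analogous hues = 220° and 310°


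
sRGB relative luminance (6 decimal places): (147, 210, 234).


Linearize each channel (sRGB transfer function): c = v/255; c_lin = c/12.92 if c ≤ 0.04045, else ((c+0.055)/1.055)^2.4
  R: 147/255 ≈ 0.576471 > 0.04045 → ((0.576471+0.055)/1.055)^2.4 ≈ 0.291771
  G: 210/255 ≈ 0.823529 > 0.04045 → ((0.823529+0.055)/1.055)^2.4 ≈ 0.644480
  B: 234/255 ≈ 0.917647 > 0.04045 → ((0.917647+0.055)/1.055)^2.4 ≈ 0.822786
R_lin = 0.291771, G_lin = 0.644480, B_lin = 0.822786
L = 0.2126×R + 0.7152×G + 0.0722×B
L = 0.2126×0.291771 + 0.7152×0.644480 + 0.0722×0.822786
L ≈ 0.582367


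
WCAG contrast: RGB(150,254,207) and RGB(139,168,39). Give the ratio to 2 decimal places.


Linearize each sRGB channel c=v/255: c/12.92 if c ≤ 0.04045 else ((c+0.055)/1.055)^2.4
L = 0.2126×R_lin + 0.7152×G_lin + 0.0722×B_lin
Color 1 (150,254,207):
  R=150: 150/255≈0.5882 > 0.04045 → ((0.5882+0.055)/1.055)^2.4 ≈ 0.30499
  G=254: 254/255≈0.9961 > 0.04045 → ((0.9961+0.055)/1.055)^2.4 ≈ 0.99110
  B=207: 207/255≈0.8118 > 0.04045 → ((0.8118+0.055)/1.055)^2.4 ≈ 0.62396
  L1 = 0.2126×0.30499 + 0.7152×0.99110 + 0.0722×0.62396 ≈ 0.81873
Color 2 (139,168,39):
  R=139: 139/255≈0.5451 > 0.04045 → ((0.5451+0.055)/1.055)^2.4 ≈ 0.25818
  G=168: 168/255≈0.6588 > 0.04045 → ((0.6588+0.055)/1.055)^2.4 ≈ 0.39157
  B=39: 39/255≈0.1529 > 0.04045 → ((0.1529+0.055)/1.055)^2.4 ≈ 0.02029
  L2 = 0.2126×0.25818 + 0.7152×0.39157 + 0.0722×0.02029 ≈ 0.33641
Lighter = 0.81873, Darker = 0.33641
Ratio = (L_lighter + 0.05) / (L_darker + 0.05)
Ratio = (0.81873 + 0.05) / (0.33641 + 0.05) = 0.86873 / 0.38641 ≈ 2.2482
Ratio ≈ 2.25:1


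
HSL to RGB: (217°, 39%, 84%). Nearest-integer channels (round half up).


H=217°, S=0.39, L=0.84
C = (1-|2L-1|)×S = (1-|0.68|)×0.39 = 0.1248
H' = H/60 = 217/60 ≈ 3.6167; X = C×(1-|H' mod 2 - 1|) = 0.04784
m = L - C/2 = 0.84 - 0.0624 = 0.7776
Sector ⌊H'⌋ = 3 → (R',G',B') = (0.0, 0.04784, 0.1248)
RGB = ((R'+m)×255, (G'+m)×255, (B'+m)×255) = (198.288, 210.4872, 230.112)
Round half up → RGB(198, 210, 230)


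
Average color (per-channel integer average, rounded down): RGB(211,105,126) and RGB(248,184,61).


Midpoint: each channel = ⌊(C₁+C₂)/2⌋
R: ⌊(211+248)/2⌋ = 229
G: ⌊(105+184)/2⌋ = 144
B: ⌊(126+61)/2⌋ = 93
= RGB(229, 144, 93)


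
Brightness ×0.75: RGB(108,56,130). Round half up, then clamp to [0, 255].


Multiply each channel by 0.75, round half up, clamp to [0, 255]
R: 108×0.75 = 81
G: 56×0.75 = 42
B: 130×0.75 = 97.5 → round → 98
= RGB(81, 42, 98)


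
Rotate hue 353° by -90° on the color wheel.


New hue = (H + rotation) mod 360
New hue = (353 -90) mod 360
= 263 mod 360
= 263°


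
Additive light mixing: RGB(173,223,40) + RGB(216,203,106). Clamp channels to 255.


Additive: each channel = min(255, C₁+C₂)
R: 173+216 = 389 → 255
G: 223+203 = 426 → 255
B: 40+106 = 146 → 146
= RGB(255, 255, 146)


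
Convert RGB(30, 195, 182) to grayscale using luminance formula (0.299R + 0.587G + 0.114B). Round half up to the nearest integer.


Gray = 0.299×R + 0.587×G + 0.114×B
Gray = 0.299×30 + 0.587×195 + 0.114×182
Gray = 8.970 + 114.465 + 20.748
Gray = 144.183 → round half up → 144
Gray = 144


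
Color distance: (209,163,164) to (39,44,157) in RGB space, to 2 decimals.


d = √[(R₁-R₂)² + (G₁-G₂)² + (B₁-B₂)²]
d = √[(209-39)² + (163-44)² + (164-157)²]
d = √[28900 + 14161 + 49]
d = √43110
d ≈ 207.63


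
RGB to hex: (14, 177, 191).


R = 14 → 0E (hex)
G = 177 → B1 (hex)
B = 191 → BF (hex)
Hex = #0EB1BF


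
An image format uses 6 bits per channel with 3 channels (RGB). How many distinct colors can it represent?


Total bits = 6 bits/channel × 3 channels = 18 bits
Distinct colors = 2^18
= 262,144 colors


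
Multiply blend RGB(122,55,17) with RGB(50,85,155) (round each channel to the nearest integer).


Multiply: C = A×B/255, rounded to nearest integer
R: 122×50/255 = 6100/255 ≈ 23.922 → 24
G: 55×85/255 = 4675/255 ≈ 18.333 → 18
B: 17×155/255 = 2635/255 ≈ 10.333 → 10
= RGB(24, 18, 10)


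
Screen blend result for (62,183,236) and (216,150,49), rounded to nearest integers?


Screen: C = 255 - (255-A)×(255-B)/255, rounded to nearest integer
R: 255 - (255-62)×(255-216)/255 = 255 - 7527/255 ≈ 255 - 29.518 = 225.482 → 225
G: 255 - (255-183)×(255-150)/255 = 255 - 7560/255 ≈ 255 - 29.647 = 225.353 → 225
B: 255 - (255-236)×(255-49)/255 = 255 - 3914/255 ≈ 255 - 15.349 = 239.651 → 240
= RGB(225, 225, 240)


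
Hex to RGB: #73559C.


73 → 115 (R)
55 → 85 (G)
9C → 156 (B)
= RGB(115, 85, 156)


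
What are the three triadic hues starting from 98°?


Triadic: equally spaced at 120° intervals
H1 = 98°
H2 = (98 + 120) mod 360 = 218°
H3 = (98 + 240) mod 360 = 338°
Triadic = 98°, 218°, 338°


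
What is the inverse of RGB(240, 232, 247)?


Invert: (255-R, 255-G, 255-B)
R: 255-240 = 15
G: 255-232 = 23
B: 255-247 = 8
= RGB(15, 23, 8)


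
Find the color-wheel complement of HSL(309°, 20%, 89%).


Complement = opposite side of color wheel = hue + 180°
H' = (309 + 180) mod 360 = 129°
S and L unchanged.
= HSL(129°, 20%, 89%)


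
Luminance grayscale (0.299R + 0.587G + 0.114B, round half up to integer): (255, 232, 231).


Gray = 0.299×R + 0.587×G + 0.114×B
Gray = 0.299×255 + 0.587×232 + 0.114×231
Gray = 76.245 + 136.184 + 26.334
Gray = 238.763 → round half up → 239
Gray = 239


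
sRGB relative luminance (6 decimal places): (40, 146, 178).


Linearize each channel (sRGB transfer function): c = v/255; c_lin = c/12.92 if c ≤ 0.04045, else ((c+0.055)/1.055)^2.4
  R: 40/255 ≈ 0.156863 > 0.04045 → ((0.156863+0.055)/1.055)^2.4 ≈ 0.021219
  G: 146/255 ≈ 0.572549 > 0.04045 → ((0.572549+0.055)/1.055)^2.4 ≈ 0.287441
  B: 178/255 ≈ 0.698039 > 0.04045 → ((0.698039+0.055)/1.055)^2.4 ≈ 0.445201
R_lin = 0.021219, G_lin = 0.287441, B_lin = 0.445201
L = 0.2126×R + 0.7152×G + 0.0722×B
L = 0.2126×0.021219 + 0.7152×0.287441 + 0.0722×0.445201
L ≈ 0.242232


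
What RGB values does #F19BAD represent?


F1 → 241 (R)
9B → 155 (G)
AD → 173 (B)
= RGB(241, 155, 173)


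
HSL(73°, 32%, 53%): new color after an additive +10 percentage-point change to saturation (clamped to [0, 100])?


Original S = 32%
Adjustment = +10 percentage points
New S = 32 + (10) = 42
Clamp to [0, 100] → 42
= HSL(73°, 42%, 53%)


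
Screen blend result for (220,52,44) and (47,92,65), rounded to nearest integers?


Screen: C = 255 - (255-A)×(255-B)/255, rounded to nearest integer
R: 255 - (255-220)×(255-47)/255 = 255 - 7280/255 ≈ 255 - 28.549 = 226.451 → 226
G: 255 - (255-52)×(255-92)/255 = 255 - 33089/255 ≈ 255 - 129.761 = 125.239 → 125
B: 255 - (255-44)×(255-65)/255 = 255 - 40090/255 ≈ 255 - 157.216 = 97.784 → 98
= RGB(226, 125, 98)


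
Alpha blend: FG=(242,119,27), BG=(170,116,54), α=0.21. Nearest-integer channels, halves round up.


C = α×F + (1-α)×B, with 1-α = 0.79
R: 0.21×242 + 0.79×170 = 50.82 + 134.30 = 185.12 → 185
G: 0.21×119 + 0.79×116 = 24.99 + 91.64 = 116.63 → 117
B: 0.21×27 + 0.79×54 = 5.67 + 42.66 = 48.33 → 48
= RGB(185, 117, 48)


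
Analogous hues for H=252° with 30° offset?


Base hue: 252°
Left analog: (252 - 30) mod 360 = 222°
Right analog: (252 + 30) mod 360 = 282°
Analogous hues = 222° and 282°


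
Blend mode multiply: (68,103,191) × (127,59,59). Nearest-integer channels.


Multiply: C = A×B/255, rounded to nearest integer
R: 68×127/255 = 8636/255 ≈ 33.867 → 34
G: 103×59/255 = 6077/255 ≈ 23.831 → 24
B: 191×59/255 = 11269/255 ≈ 44.192 → 44
= RGB(34, 24, 44)


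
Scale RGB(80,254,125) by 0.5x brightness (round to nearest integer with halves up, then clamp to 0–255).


Multiply each channel by 0.5, round half up, clamp to [0, 255]
R: 80×0.5 = 40
G: 254×0.5 = 127
B: 125×0.5 = 62.5 → round → 63
= RGB(40, 127, 63)


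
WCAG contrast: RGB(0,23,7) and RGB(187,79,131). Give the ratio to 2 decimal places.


Linearize each sRGB channel c=v/255: c/12.92 if c ≤ 0.04045 else ((c+0.055)/1.055)^2.4
L = 0.2126×R_lin + 0.7152×G_lin + 0.0722×B_lin
Color 1 (0,23,7):
  R=0: 0/255≈0.0000 ≤ 0.04045 → 0.0000/12.92 ≈ 0.00000
  G=23: 23/255≈0.0902 > 0.04045 → ((0.0902+0.055)/1.055)^2.4 ≈ 0.00857
  B=7: 7/255≈0.0275 ≤ 0.04045 → 0.0275/12.92 ≈ 0.00212
  L1 = 0.2126×0.00000 + 0.7152×0.00857 + 0.0722×0.00212 ≈ 0.00628
Color 2 (187,79,131):
  R=187: 187/255≈0.7333 > 0.04045 → ((0.7333+0.055)/1.055)^2.4 ≈ 0.49693
  G=79: 79/255≈0.3098 > 0.04045 → ((0.3098+0.055)/1.055)^2.4 ≈ 0.07819
  B=131: 131/255≈0.5137 > 0.04045 → ((0.5137+0.055)/1.055)^2.4 ≈ 0.22697
  L2 = 0.2126×0.49693 + 0.7152×0.07819 + 0.0722×0.22697 ≈ 0.17795
Lighter = 0.17795, Darker = 0.00628
Ratio = (L_lighter + 0.05) / (L_darker + 0.05)
Ratio = (0.17795 + 0.05) / (0.00628 + 0.05) = 0.22795 / 0.05628 ≈ 4.0503
Ratio ≈ 4.05:1


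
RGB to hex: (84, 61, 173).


R = 84 → 54 (hex)
G = 61 → 3D (hex)
B = 173 → AD (hex)
Hex = #543DAD


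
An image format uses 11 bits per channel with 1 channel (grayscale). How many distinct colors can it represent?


Total bits = 11 bits/channel × 1 channels = 11 bits
Distinct colors = 2^11
= 2,048 colors


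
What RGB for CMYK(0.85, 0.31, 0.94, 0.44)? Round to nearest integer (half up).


R = 255 × (1-C) × (1-K) = 255 × 0.15 × 0.56 = 21.42 → 21
G = 255 × (1-M) × (1-K) = 255 × 0.69 × 0.56 = 98.532 → 99
B = 255 × (1-Y) × (1-K) = 255 × 0.06 × 0.56 = 8.568 → 9
= RGB(21, 99, 9)


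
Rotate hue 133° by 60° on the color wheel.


New hue = (H + rotation) mod 360
New hue = (133 + 60) mod 360
= 193 mod 360
= 193°


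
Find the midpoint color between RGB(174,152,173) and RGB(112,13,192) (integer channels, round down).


Midpoint: each channel = ⌊(C₁+C₂)/2⌋
R: ⌊(174+112)/2⌋ = 143
G: ⌊(152+13)/2⌋ = 82
B: ⌊(173+192)/2⌋ = 182
= RGB(143, 82, 182)


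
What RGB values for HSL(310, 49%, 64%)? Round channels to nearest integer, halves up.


H=310°, S=0.49, L=0.64
C = (1-|2L-1|)×S = (1-|0.28|)×0.49 = 0.3528
H' = H/60 = 310/60 ≈ 5.1667; X = C×(1-|H' mod 2 - 1|) = 0.294
m = L - C/2 = 0.64 - 0.1764 = 0.4636
Sector ⌊H'⌋ = 5 → (R',G',B') = (0.3528, 0.0, 0.294)
RGB = ((R'+m)×255, (G'+m)×255, (B'+m)×255) = (208.182, 118.218, 193.188)
Round half up → RGB(208, 118, 193)


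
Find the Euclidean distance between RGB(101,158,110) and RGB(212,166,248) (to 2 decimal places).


d = √[(R₁-R₂)² + (G₁-G₂)² + (B₁-B₂)²]
d = √[(101-212)² + (158-166)² + (110-248)²]
d = √[12321 + 64 + 19044]
d = √31429
d ≈ 177.28


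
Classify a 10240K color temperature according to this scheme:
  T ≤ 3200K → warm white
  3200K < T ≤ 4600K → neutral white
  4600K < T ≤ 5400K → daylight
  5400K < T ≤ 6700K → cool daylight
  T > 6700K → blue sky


Temperature: 10240K
10240K > 6700K → blue sky
Classification: blue sky


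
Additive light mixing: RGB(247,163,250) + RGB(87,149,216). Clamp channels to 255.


Additive: each channel = min(255, C₁+C₂)
R: 247+87 = 334 → 255
G: 163+149 = 312 → 255
B: 250+216 = 466 → 255
= RGB(255, 255, 255)


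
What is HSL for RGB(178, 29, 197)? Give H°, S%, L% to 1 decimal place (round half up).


Normalize: R'=178/255≈0.6980, G'=29/255≈0.1137, B'=197/255≈0.7725
Max=197/255, Min=29/255, Δ=Max-Min=168/255
L = (Max+Min)/2 = (197+29)/510 = 226/510 = 0.44313… → L = 44.3%
L ≤ 0.5 → S = Δ/(Max+Min) = 168/(197+29) = 168/226 = 0.74336… → S = 74.3%
(the 1/255 factors cancel in S and H, so raw channel differences can be used)
Max is B' → H = 60 × ((R-G)/Δ + 4) = 60 × ((178-29)/168 + 4)
  149/168 + 4 = 0.8869… + 4 = 4.8869…
  H = 60 × 4.8869… = 293.214…° → H = 293.2°
= HSL(293.2°, 74.3%, 44.3%)


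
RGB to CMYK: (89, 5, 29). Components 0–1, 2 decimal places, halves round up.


R'=89/255≈0.3490, G'=5/255≈0.0196, B'=29/255≈0.1137
K = 1 - max(R',G',B') = 1 - 89/255 = 166/255 = 0.65098… → 0.65
(1-R'-K)/(1-K) simplifies to (max-R)/max with max = 89:
C = (89-89)/89 = 0/89 = 0 → 0.00
M = (89-5)/89 = 84/89 = 0.94382… → 0.94
Y = (89-29)/89 = 60/89 = 0.67415… → 0.67
= CMYK(0.00, 0.94, 0.67, 0.65)


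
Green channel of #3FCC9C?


Color: #3FCC9C
R = 3F = 63
G = CC = 204
B = 9C = 156
Green = 204


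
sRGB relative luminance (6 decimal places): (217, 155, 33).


Linearize each channel (sRGB transfer function): c = v/255; c_lin = c/12.92 if c ≤ 0.04045, else ((c+0.055)/1.055)^2.4
  R: 217/255 ≈ 0.850980 > 0.04045 → ((0.850980+0.055)/1.055)^2.4 ≈ 0.693872
  G: 155/255 ≈ 0.607843 > 0.04045 → ((0.607843+0.055)/1.055)^2.4 ≈ 0.327778
  B: 33/255 ≈ 0.129412 > 0.04045 → ((0.129412+0.055)/1.055)^2.4 ≈ 0.015209
R_lin = 0.693872, G_lin = 0.327778, B_lin = 0.015209
L = 0.2126×R + 0.7152×G + 0.0722×B
L = 0.2126×0.693872 + 0.7152×0.327778 + 0.0722×0.015209
L ≈ 0.383042


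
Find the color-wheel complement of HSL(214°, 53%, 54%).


Complement = opposite side of color wheel = hue + 180°
H' = (214 + 180) mod 360 = 34°
S and L unchanged.
= HSL(34°, 53%, 54%)


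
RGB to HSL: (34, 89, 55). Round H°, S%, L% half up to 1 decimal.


Normalize: R'=34/255≈0.1333, G'=89/255≈0.3490, B'=55/255≈0.2157
Max=89/255, Min=34/255, Δ=Max-Min=55/255
L = (Max+Min)/2 = (89+34)/510 = 123/510 = 0.24117… → L = 24.1%
L ≤ 0.5 → S = Δ/(Max+Min) = 55/(89+34) = 55/123 = 0.44715… → S = 44.7%
(the 1/255 factors cancel in S and H, so raw channel differences can be used)
Max is G' → H = 60 × ((B-R)/Δ + 2) = 60 × ((55-34)/55 + 2)
  21/55 + 2 = 0.3818… + 2 = 2.3818…
  H = 60 × 2.3818… = 142.909…° → H = 142.9°
= HSL(142.9°, 44.7%, 24.1%)


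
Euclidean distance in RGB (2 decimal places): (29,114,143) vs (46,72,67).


d = √[(R₁-R₂)² + (G₁-G₂)² + (B₁-B₂)²]
d = √[(29-46)² + (114-72)² + (143-67)²]
d = √[289 + 1764 + 5776]
d = √7829
d ≈ 88.48


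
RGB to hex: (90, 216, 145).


R = 90 → 5A (hex)
G = 216 → D8 (hex)
B = 145 → 91 (hex)
Hex = #5AD891


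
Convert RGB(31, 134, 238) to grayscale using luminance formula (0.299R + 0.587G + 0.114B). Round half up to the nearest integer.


Gray = 0.299×R + 0.587×G + 0.114×B
Gray = 0.299×31 + 0.587×134 + 0.114×238
Gray = 9.269 + 78.658 + 27.132
Gray = 115.059 → round half up → 115
Gray = 115


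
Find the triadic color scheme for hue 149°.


Triadic: equally spaced at 120° intervals
H1 = 149°
H2 = (149 + 120) mod 360 = 269°
H3 = (149 + 240) mod 360 = 29°
Triadic = 149°, 269°, 29°


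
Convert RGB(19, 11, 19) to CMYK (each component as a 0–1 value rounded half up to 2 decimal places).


R'=19/255≈0.0745, G'=11/255≈0.0431, B'=19/255≈0.0745
K = 1 - max(R',G',B') = 1 - 19/255 = 236/255 = 0.92549… → 0.93
(1-R'-K)/(1-K) simplifies to (max-R)/max with max = 19:
C = (19-19)/19 = 0/19 = 0 → 0.00
M = (19-11)/19 = 8/19 = 0.42105… → 0.42
Y = (19-19)/19 = 0/19 = 0 → 0.00
= CMYK(0.00, 0.42, 0.00, 0.93)


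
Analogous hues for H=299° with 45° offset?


Base hue: 299°
Left analog: (299 - 45) mod 360 = 254°
Right analog: (299 + 45) mod 360 = 344°
Analogous hues = 254° and 344°


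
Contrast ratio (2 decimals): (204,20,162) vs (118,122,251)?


Linearize each sRGB channel c=v/255: c/12.92 if c ≤ 0.04045 else ((c+0.055)/1.055)^2.4
L = 0.2126×R_lin + 0.7152×G_lin + 0.0722×B_lin
Color 1 (204,20,162):
  R=204: 204/255≈0.8000 > 0.04045 → ((0.8000+0.055)/1.055)^2.4 ≈ 0.60383
  G=20: 20/255≈0.0784 > 0.04045 → ((0.0784+0.055)/1.055)^2.4 ≈ 0.00700
  B=162: 162/255≈0.6353 > 0.04045 → ((0.6353+0.055)/1.055)^2.4 ≈ 0.36131
  L1 = 0.2126×0.60383 + 0.7152×0.00700 + 0.0722×0.36131 ≈ 0.15946
Color 2 (118,122,251):
  R=118: 118/255≈0.4627 > 0.04045 → ((0.4627+0.055)/1.055)^2.4 ≈ 0.18116
  G=122: 122/255≈0.4784 > 0.04045 → ((0.4784+0.055)/1.055)^2.4 ≈ 0.19462
  B=251: 251/255≈0.9843 > 0.04045 → ((0.9843+0.055)/1.055)^2.4 ≈ 0.96469
  L2 = 0.2126×0.18116 + 0.7152×0.19462 + 0.0722×0.96469 ≈ 0.24736
Lighter = 0.24736, Darker = 0.15946
Ratio = (L_lighter + 0.05) / (L_darker + 0.05)
Ratio = (0.24736 + 0.05) / (0.15946 + 0.05) = 0.29736 / 0.20946 ≈ 1.4196
Ratio ≈ 1.42:1


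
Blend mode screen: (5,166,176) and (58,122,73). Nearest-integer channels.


Screen: C = 255 - (255-A)×(255-B)/255, rounded to nearest integer
R: 255 - (255-5)×(255-58)/255 = 255 - 49250/255 ≈ 255 - 193.137 = 61.863 → 62
G: 255 - (255-166)×(255-122)/255 = 255 - 11837/255 ≈ 255 - 46.420 = 208.580 → 209
B: 255 - (255-176)×(255-73)/255 = 255 - 14378/255 ≈ 255 - 56.384 = 198.616 → 199
= RGB(62, 209, 199)


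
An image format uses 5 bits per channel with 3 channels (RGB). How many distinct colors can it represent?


Total bits = 5 bits/channel × 3 channels = 15 bits
Distinct colors = 2^15
= 32,768 colors


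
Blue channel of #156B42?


Color: #156B42
R = 15 = 21
G = 6B = 107
B = 42 = 66
Blue = 66


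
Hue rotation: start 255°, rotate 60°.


New hue = (H + rotation) mod 360
New hue = (255 + 60) mod 360
= 315 mod 360
= 315°


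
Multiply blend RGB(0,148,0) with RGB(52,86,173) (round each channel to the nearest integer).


Multiply: C = A×B/255, rounded to nearest integer
R: 0×52/255 = 0/255 ≈ 0.000 → 0
G: 148×86/255 = 12728/255 ≈ 49.914 → 50
B: 0×173/255 = 0/255 ≈ 0.000 → 0
= RGB(0, 50, 0)


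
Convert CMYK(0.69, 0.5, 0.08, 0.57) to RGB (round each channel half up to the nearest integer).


R = 255 × (1-C) × (1-K) = 255 × 0.31 × 0.43 = 33.9915 → 34
G = 255 × (1-M) × (1-K) = 255 × 0.50 × 0.43 = 54.825 → 55
B = 255 × (1-Y) × (1-K) = 255 × 0.92 × 0.43 = 100.878 → 101
= RGB(34, 55, 101)


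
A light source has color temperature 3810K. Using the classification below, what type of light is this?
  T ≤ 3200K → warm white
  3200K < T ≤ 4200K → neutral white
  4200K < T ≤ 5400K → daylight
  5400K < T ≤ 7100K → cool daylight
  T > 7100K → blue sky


Temperature: 3810K
3200K < 3810K ≤ 4200K → neutral white
Classification: neutral white


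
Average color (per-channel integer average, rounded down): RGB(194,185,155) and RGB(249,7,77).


Midpoint: each channel = ⌊(C₁+C₂)/2⌋
R: ⌊(194+249)/2⌋ = 221
G: ⌊(185+7)/2⌋ = 96
B: ⌊(155+77)/2⌋ = 116
= RGB(221, 96, 116)


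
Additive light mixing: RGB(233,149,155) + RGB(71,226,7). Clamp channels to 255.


Additive: each channel = min(255, C₁+C₂)
R: 233+71 = 304 → 255
G: 149+226 = 375 → 255
B: 155+7 = 162 → 162
= RGB(255, 255, 162)


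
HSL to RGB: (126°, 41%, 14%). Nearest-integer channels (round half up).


H=126°, S=0.41, L=0.14
C = (1-|2L-1|)×S = (1-|-0.72|)×0.41 = 0.1148
H' = H/60 = 126/60 ≈ 2.1000; X = C×(1-|H' mod 2 - 1|) = 0.01148
m = L - C/2 = 0.14 - 0.0574 = 0.0826
Sector ⌊H'⌋ = 2 → (R',G',B') = (0.0, 0.1148, 0.01148)
RGB = ((R'+m)×255, (G'+m)×255, (B'+m)×255) = (21.063, 50.337, 23.9904)
Round half up → RGB(21, 50, 24)


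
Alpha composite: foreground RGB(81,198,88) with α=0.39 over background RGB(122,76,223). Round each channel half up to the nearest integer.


C = α×F + (1-α)×B, with 1-α = 0.61
R: 0.39×81 + 0.61×122 = 31.59 + 74.42 = 106.01 → 106
G: 0.39×198 + 0.61×76 = 77.22 + 46.36 = 123.58 → 124
B: 0.39×88 + 0.61×223 = 34.32 + 136.03 = 170.35 → 170
= RGB(106, 124, 170)


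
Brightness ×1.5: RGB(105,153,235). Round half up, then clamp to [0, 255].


Multiply each channel by 1.5, round half up, clamp to [0, 255]
R: 105×1.5 = 157.5 → round → 158
G: 153×1.5 = 229.5 → round → 230
B: 235×1.5 = 352.5 → round → 353 → clamp → 255
= RGB(158, 230, 255)


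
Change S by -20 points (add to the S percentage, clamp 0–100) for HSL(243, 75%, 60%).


Original S = 75%
Adjustment = -20 percentage points
New S = 75 + (-20) = 55
Clamp to [0, 100] → 55
= HSL(243°, 55%, 60%)


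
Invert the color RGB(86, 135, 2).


Invert: (255-R, 255-G, 255-B)
R: 255-86 = 169
G: 255-135 = 120
B: 255-2 = 253
= RGB(169, 120, 253)


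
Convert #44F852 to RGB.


44 → 68 (R)
F8 → 248 (G)
52 → 82 (B)
= RGB(68, 248, 82)


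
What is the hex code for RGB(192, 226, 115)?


R = 192 → C0 (hex)
G = 226 → E2 (hex)
B = 115 → 73 (hex)
Hex = #C0E273


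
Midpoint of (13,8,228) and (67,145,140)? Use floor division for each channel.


Midpoint: each channel = ⌊(C₁+C₂)/2⌋
R: ⌊(13+67)/2⌋ = 40
G: ⌊(8+145)/2⌋ = 76
B: ⌊(228+140)/2⌋ = 184
= RGB(40, 76, 184)


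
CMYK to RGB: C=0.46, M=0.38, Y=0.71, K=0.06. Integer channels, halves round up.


R = 255 × (1-C) × (1-K) = 255 × 0.54 × 0.94 = 129.438 → 129
G = 255 × (1-M) × (1-K) = 255 × 0.62 × 0.94 = 148.614 → 149
B = 255 × (1-Y) × (1-K) = 255 × 0.29 × 0.94 = 69.513 → 70
= RGB(129, 149, 70)


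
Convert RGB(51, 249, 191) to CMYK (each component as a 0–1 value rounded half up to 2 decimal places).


R'=51/255≈0.2000, G'=249/255≈0.9765, B'=191/255≈0.7490
K = 1 - max(R',G',B') = 1 - 249/255 = 6/255 = 0.02352… → 0.02
(1-R'-K)/(1-K) simplifies to (max-R)/max with max = 249:
C = (249-51)/249 = 198/249 = 0.79518… → 0.80
M = (249-249)/249 = 0/249 = 0 → 0.00
Y = (249-191)/249 = 58/249 = 0.23293… → 0.23
= CMYK(0.80, 0.00, 0.23, 0.02)


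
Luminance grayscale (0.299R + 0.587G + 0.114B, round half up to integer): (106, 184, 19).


Gray = 0.299×R + 0.587×G + 0.114×B
Gray = 0.299×106 + 0.587×184 + 0.114×19
Gray = 31.694 + 108.008 + 2.166
Gray = 141.868 → round half up → 142
Gray = 142


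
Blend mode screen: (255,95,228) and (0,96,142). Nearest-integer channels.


Screen: C = 255 - (255-A)×(255-B)/255, rounded to nearest integer
R: 255 - (255-255)×(255-0)/255 = 255 - 0/255 ≈ 255 - 0.000 = 255.000 → 255
G: 255 - (255-95)×(255-96)/255 = 255 - 25440/255 ≈ 255 - 99.765 = 155.235 → 155
B: 255 - (255-228)×(255-142)/255 = 255 - 3051/255 ≈ 255 - 11.965 = 243.035 → 243
= RGB(255, 155, 243)


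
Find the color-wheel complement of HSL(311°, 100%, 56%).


Complement = opposite side of color wheel = hue + 180°
H' = (311 + 180) mod 360 = 131°
S and L unchanged.
= HSL(131°, 100%, 56%)


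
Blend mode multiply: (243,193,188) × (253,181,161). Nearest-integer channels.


Multiply: C = A×B/255, rounded to nearest integer
R: 243×253/255 = 61479/255 ≈ 241.094 → 241
G: 193×181/255 = 34933/255 ≈ 136.992 → 137
B: 188×161/255 = 30268/255 ≈ 118.698 → 119
= RGB(241, 137, 119)


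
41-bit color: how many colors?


Colors = 2^bits = 2^41
= 2,199,023,255,552 colors


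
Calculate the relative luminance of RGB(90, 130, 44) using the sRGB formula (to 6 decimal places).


Linearize each channel (sRGB transfer function): c = v/255; c_lin = c/12.92 if c ≤ 0.04045, else ((c+0.055)/1.055)^2.4
  R: 90/255 ≈ 0.352941 > 0.04045 → ((0.352941+0.055)/1.055)^2.4 ≈ 0.102242
  G: 130/255 ≈ 0.509804 > 0.04045 → ((0.509804+0.055)/1.055)^2.4 ≈ 0.223228
  B: 44/255 ≈ 0.172549 > 0.04045 → ((0.172549+0.055)/1.055)^2.4 ≈ 0.025187
R_lin = 0.102242, G_lin = 0.223228, B_lin = 0.025187
L = 0.2126×R + 0.7152×G + 0.0722×B
L = 0.2126×0.102242 + 0.7152×0.223228 + 0.0722×0.025187
L ≈ 0.183208


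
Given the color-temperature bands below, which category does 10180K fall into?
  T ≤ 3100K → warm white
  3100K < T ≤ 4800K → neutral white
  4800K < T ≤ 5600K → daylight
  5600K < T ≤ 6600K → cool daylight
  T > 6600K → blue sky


Temperature: 10180K
10180K > 6600K → blue sky
Classification: blue sky


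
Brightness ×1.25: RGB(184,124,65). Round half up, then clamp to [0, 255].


Multiply each channel by 1.25, round half up, clamp to [0, 255]
R: 184×1.25 = 230
G: 124×1.25 = 155
B: 65×1.25 = 81.25 → round → 81
= RGB(230, 155, 81)


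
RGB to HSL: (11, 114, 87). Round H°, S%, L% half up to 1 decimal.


Normalize: R'=11/255≈0.0431, G'=114/255≈0.4471, B'=87/255≈0.3412
Max=114/255, Min=11/255, Δ=Max-Min=103/255
L = (Max+Min)/2 = (114+11)/510 = 125/510 = 0.24509… → L = 24.5%
L ≤ 0.5 → S = Δ/(Max+Min) = 103/(114+11) = 103/125 = 0.824 → S = 82.4%
(the 1/255 factors cancel in S and H, so raw channel differences can be used)
Max is G' → H = 60 × ((B-R)/Δ + 2) = 60 × ((87-11)/103 + 2)
  76/103 + 2 = 0.7378… + 2 = 2.7378…
  H = 60 × 2.7378… = 164.271…° → H = 164.3°
= HSL(164.3°, 82.4%, 24.5%)


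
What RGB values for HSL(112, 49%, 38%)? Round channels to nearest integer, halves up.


H=112°, S=0.49, L=0.38
C = (1-|2L-1|)×S = (1-|-0.24|)×0.49 = 0.3724
H' = H/60 = 112/60 ≈ 1.8667; X = C×(1-|H' mod 2 - 1|) ≈ 0.0497
m = L - C/2 = 0.38 - 0.1862 = 0.1938
Sector ⌊H'⌋ = 1 → (R',G',B') = (≈0.0497, 0.3724, 0.0)
RGB = ((R'+m)×255, (G'+m)×255, (B'+m)×255) = (62.0806, 144.381, 49.419)
Round half up → RGB(62, 144, 49)


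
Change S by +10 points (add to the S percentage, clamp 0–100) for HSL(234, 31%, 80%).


Original S = 31%
Adjustment = +10 percentage points
New S = 31 + (10) = 41
Clamp to [0, 100] → 41
= HSL(234°, 41%, 80%)


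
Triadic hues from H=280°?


Triadic: equally spaced at 120° intervals
H1 = 280°
H2 = (280 + 120) mod 360 = 40°
H3 = (280 + 240) mod 360 = 160°
Triadic = 280°, 40°, 160°


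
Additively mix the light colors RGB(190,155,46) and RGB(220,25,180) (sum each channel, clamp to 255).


Additive: each channel = min(255, C₁+C₂)
R: 190+220 = 410 → 255
G: 155+25 = 180 → 180
B: 46+180 = 226 → 226
= RGB(255, 180, 226)


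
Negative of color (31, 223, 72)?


Invert: (255-R, 255-G, 255-B)
R: 255-31 = 224
G: 255-223 = 32
B: 255-72 = 183
= RGB(224, 32, 183)


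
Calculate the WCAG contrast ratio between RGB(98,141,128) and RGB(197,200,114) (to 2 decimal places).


Linearize each sRGB channel c=v/255: c/12.92 if c ≤ 0.04045 else ((c+0.055)/1.055)^2.4
L = 0.2126×R_lin + 0.7152×G_lin + 0.0722×B_lin
Color 1 (98,141,128):
  R=98: 98/255≈0.3843 > 0.04045 → ((0.3843+0.055)/1.055)^2.4 ≈ 0.12214
  G=141: 141/255≈0.5529 > 0.04045 → ((0.5529+0.055)/1.055)^2.4 ≈ 0.26636
  B=128: 128/255≈0.5020 > 0.04045 → ((0.5020+0.055)/1.055)^2.4 ≈ 0.21586
  L1 = 0.2126×0.12214 + 0.7152×0.26636 + 0.0722×0.21586 ≈ 0.23205
Color 2 (197,200,114):
  R=197: 197/255≈0.7725 > 0.04045 → ((0.7725+0.055)/1.055)^2.4 ≈ 0.55834
  G=200: 200/255≈0.7843 > 0.04045 → ((0.7843+0.055)/1.055)^2.4 ≈ 0.57758
  B=114: 114/255≈0.4471 > 0.04045 → ((0.4471+0.055)/1.055)^2.4 ≈ 0.16827
  L2 = 0.2126×0.55834 + 0.7152×0.57758 + 0.0722×0.16827 ≈ 0.54394
Lighter = 0.54394, Darker = 0.23205
Ratio = (L_lighter + 0.05) / (L_darker + 0.05)
Ratio = (0.54394 + 0.05) / (0.23205 + 0.05) = 0.59394 / 0.28205 ≈ 2.1058
Ratio ≈ 2.11:1


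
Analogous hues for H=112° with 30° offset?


Base hue: 112°
Left analog: (112 - 30) mod 360 = 82°
Right analog: (112 + 30) mod 360 = 142°
Analogous hues = 82° and 142°


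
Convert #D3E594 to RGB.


D3 → 211 (R)
E5 → 229 (G)
94 → 148 (B)
= RGB(211, 229, 148)


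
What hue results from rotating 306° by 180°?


New hue = (H + rotation) mod 360
New hue = (306 + 180) mod 360
= 486 mod 360
= 126°


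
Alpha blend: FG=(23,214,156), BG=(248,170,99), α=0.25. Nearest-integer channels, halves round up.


C = α×F + (1-α)×B, with 1-α = 0.75
R: 0.25×23 + 0.75×248 = 5.75 + 186.00 = 191.75 → 192
G: 0.25×214 + 0.75×170 = 53.50 + 127.50 = 181.00 → 181
B: 0.25×156 + 0.75×99 = 39.00 + 74.25 = 113.25 → 113
= RGB(192, 181, 113)


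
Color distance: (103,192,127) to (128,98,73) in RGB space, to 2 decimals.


d = √[(R₁-R₂)² + (G₁-G₂)² + (B₁-B₂)²]
d = √[(103-128)² + (192-98)² + (127-73)²]
d = √[625 + 8836 + 2916]
d = √12377
d ≈ 111.25


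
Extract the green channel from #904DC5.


Color: #904DC5
R = 90 = 144
G = 4D = 77
B = C5 = 197
Green = 77


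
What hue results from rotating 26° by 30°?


New hue = (H + rotation) mod 360
New hue = (26 + 30) mod 360
= 56 mod 360
= 56°


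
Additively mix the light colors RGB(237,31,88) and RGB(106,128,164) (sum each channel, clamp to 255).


Additive: each channel = min(255, C₁+C₂)
R: 237+106 = 343 → 255
G: 31+128 = 159 → 159
B: 88+164 = 252 → 252
= RGB(255, 159, 252)


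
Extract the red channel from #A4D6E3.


Color: #A4D6E3
R = A4 = 164
G = D6 = 214
B = E3 = 227
Red = 164


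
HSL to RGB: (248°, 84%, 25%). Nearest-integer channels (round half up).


H=248°, S=0.84, L=0.25
C = (1-|2L-1|)×S = (1-|-0.50|)×0.84 = 0.42
H' = H/60 = 248/60 ≈ 4.1333; X = C×(1-|H' mod 2 - 1|) = 0.056
m = L - C/2 = 0.25 - 0.21 = 0.04
Sector ⌊H'⌋ = 4 → (R',G',B') = (0.056, 0.0, 0.42)
RGB = ((R'+m)×255, (G'+m)×255, (B'+m)×255) = (24.48, 10.2, 117.3)
Round half up → RGB(24, 10, 117)


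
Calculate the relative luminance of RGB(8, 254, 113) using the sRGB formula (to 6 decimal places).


Linearize each channel (sRGB transfer function): c = v/255; c_lin = c/12.92 if c ≤ 0.04045, else ((c+0.055)/1.055)^2.4
  R: 8/255 ≈ 0.031373 ≤ 0.04045 → 0.031373/12.92 ≈ 0.002428
  G: 254/255 ≈ 0.996078 > 0.04045 → ((0.996078+0.055)/1.055)^2.4 ≈ 0.991102
  B: 113/255 ≈ 0.443137 > 0.04045 → ((0.443137+0.055)/1.055)^2.4 ≈ 0.165132
R_lin = 0.002428, G_lin = 0.991102, B_lin = 0.165132
L = 0.2126×R + 0.7152×G + 0.0722×B
L = 0.2126×0.002428 + 0.7152×0.991102 + 0.0722×0.165132
L ≈ 0.721275


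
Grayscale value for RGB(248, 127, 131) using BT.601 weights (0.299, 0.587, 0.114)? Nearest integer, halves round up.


Gray = 0.299×R + 0.587×G + 0.114×B
Gray = 0.299×248 + 0.587×127 + 0.114×131
Gray = 74.152 + 74.549 + 14.934
Gray = 163.635 → round half up → 164
Gray = 164
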